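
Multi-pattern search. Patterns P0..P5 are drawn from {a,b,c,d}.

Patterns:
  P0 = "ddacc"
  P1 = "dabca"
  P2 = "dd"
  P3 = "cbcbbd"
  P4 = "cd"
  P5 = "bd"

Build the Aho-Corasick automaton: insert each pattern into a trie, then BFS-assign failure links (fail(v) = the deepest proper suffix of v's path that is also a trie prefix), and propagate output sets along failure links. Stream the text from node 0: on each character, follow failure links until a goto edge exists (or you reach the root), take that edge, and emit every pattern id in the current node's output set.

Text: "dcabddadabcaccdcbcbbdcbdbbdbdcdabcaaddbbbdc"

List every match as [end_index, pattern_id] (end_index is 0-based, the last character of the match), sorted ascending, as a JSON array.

Build:
Trie (insert patterns):
  0='ε' goto b→17 c→10 d→1
  1='d' goto a→6 d→2
  2='dd' goto a→3  [P2 ends]
  3='dda' goto c→4
  4='ddac' goto c→5
  5='ddacc' goto ·  [P0 ends]
  6='da' goto b→7
  7='dab' goto c→8
  8='dabc' goto a→9
  9='dabca' goto ·  [P1 ends]
  10='c' goto b→11 d→16
  11='cb' goto c→12
  12='cbc' goto b→13
  13='cbcb' goto b→14
  14='cbcbb' goto d→15
  15='cbcbbd' goto ·  [P3 ends]
  16='cd' goto ·  [P4 ends]
  17='b' goto d→18
  18='bd' goto ·  [P5 ends]

BFS fail/out derivation:
  fail(1) 'd': from fail(0)=0 chase 'd': 0 ⇒ 0;  out=∅∪out(0)=∅
  fail(10) 'c': from fail(0)=0 chase 'c': 0 ⇒ 0;  out=∅∪out(0)=∅
  fail(17) 'b': from fail(0)=0 chase 'b': 0 ⇒ 0;  out=∅∪out(0)=∅
  fail(2) 'dd': from fail(1)=0 chase 'd': 0 ⇒ 1;  out={2}∪out(1)={2}
  fail(6) 'da': from fail(1)=0 chase 'a': 0 ⇒ 0;  out=∅∪out(0)=∅
  fail(11) 'cb': from fail(10)=0 chase 'b': 0 ⇒ 17;  out=∅∪out(17)=∅
  fail(16) 'cd': from fail(10)=0 chase 'd': 0 ⇒ 1;  out={4}∪out(1)={4}
  fail(18) 'bd': from fail(17)=0 chase 'd': 0 ⇒ 1;  out={5}∪out(1)={5}
  fail(3) 'dda': from fail(2)=1 chase 'a': 1 ⇒ 6;  out=∅∪out(6)=∅
  fail(7) 'dab': from fail(6)=0 chase 'b': 0 ⇒ 17;  out=∅∪out(17)=∅
  fail(12) 'cbc': from fail(11)=17 chase 'c': 17→0 ⇒ 10;  out=∅∪out(10)=∅
  fail(4) 'ddac': from fail(3)=6 chase 'c': 6→0 ⇒ 10;  out=∅∪out(10)=∅
  fail(8) 'dabc': from fail(7)=17 chase 'c': 17→0 ⇒ 10;  out=∅∪out(10)=∅
  fail(13) 'cbcb': from fail(12)=10 chase 'b': 10 ⇒ 11;  out=∅∪out(11)=∅
  fail(5) 'ddacc': from fail(4)=10 chase 'c': 10→0 ⇒ 10;  out={0}∪out(10)={0}
  fail(9) 'dabca': from fail(8)=10 chase 'a': 10→0 ⇒ 0;  out={1}∪out(0)={1}
  fail(14) 'cbcbb': from fail(13)=11 chase 'b': 11→17→0 ⇒ 17;  out=∅∪out(17)=∅
  fail(15) 'cbcbbd': from fail(14)=17 chase 'd': 17 ⇒ 18;  out={3}∪out(18)={3,5}

Run:
i=0 'd': node 0→1
i=1 'c': node 1→10 (fail-walked)
i=2 'a': node 10→0 (fail-walked)
i=3 'b': node 0→17
i=4 'd': node 17→18  ** P5@[3:4]
i=5 'd': node 18→2 (fail-walked)  ** P2@[4:5]
i=6 'a': node 2→3
i=7 'd': node 3→1 (fail-walked)
i=8 'a': node 1→6
i=9 'b': node 6→7
i=10 'c': node 7→8
i=11 'a': node 8→9  ** P1@[7:11]
i=12 'c': node 9→10 (fail-walked)
i=13 'c': node 10→10 (fail-walked)
i=14 'd': node 10→16  ** P4@[13:14]
i=15 'c': node 16→10 (fail-walked)
i=16 'b': node 10→11
i=17 'c': node 11→12
i=18 'b': node 12→13
i=19 'b': node 13→14
i=20 'd': node 14→15  ** P3@[15:20],P5@[19:20]
i=21 'c': node 15→10 (fail-walked)
i=22 'b': node 10→11
i=23 'd': node 11→18 (fail-walked)  ** P5@[22:23]
i=24 'b': node 18→17 (fail-walked)
i=25 'b': node 17→17 (fail-walked)
i=26 'd': node 17→18  ** P5@[25:26]
i=27 'b': node 18→17 (fail-walked)
i=28 'd': node 17→18  ** P5@[27:28]
i=29 'c': node 18→10 (fail-walked)
i=30 'd': node 10→16  ** P4@[29:30]
i=31 'a': node 16→6 (fail-walked)
i=32 'b': node 6→7
i=33 'c': node 7→8
i=34 'a': node 8→9  ** P1@[30:34]
i=35 'a': node 9→0 (fail-walked)
i=36 'd': node 0→1
i=37 'd': node 1→2  ** P2@[36:37]
i=38 'b': node 2→17 (fail-walked)
i=39 'b': node 17→17 (fail-walked)
i=40 'b': node 17→17 (fail-walked)
i=41 'd': node 17→18  ** P5@[40:41]
i=42 'c': node 18→10 (fail-walked)

Matches: [[4,5],[5,2],[11,1],[14,4],[20,3],[20,5],[23,5],[26,5],[28,5],[30,4],[34,1],[37,2],[41,5]]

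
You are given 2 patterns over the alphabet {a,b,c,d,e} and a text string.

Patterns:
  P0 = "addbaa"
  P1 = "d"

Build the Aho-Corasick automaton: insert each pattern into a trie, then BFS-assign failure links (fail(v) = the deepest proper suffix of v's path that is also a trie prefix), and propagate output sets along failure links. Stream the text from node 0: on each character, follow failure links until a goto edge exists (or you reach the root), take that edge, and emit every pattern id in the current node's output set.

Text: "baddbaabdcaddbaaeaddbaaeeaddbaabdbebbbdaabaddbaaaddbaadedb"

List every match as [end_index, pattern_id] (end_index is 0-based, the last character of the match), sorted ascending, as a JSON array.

Build automaton:
Trie nodes:
  0='ε' goto a→1 d→7
  1='a' goto d→2
  2='ad' goto d→3
  3='add' goto b→4
  4='addb' goto a→5
  5='addba' goto a→6
  6='addbaa' goto ·  ←P0
  7='d' goto ·  ←P1

BFS fail/out derivation:
  fail(1) 'a': from fail(0)=0 chase 'a': 0 ⇒ 0;  out=∅∪out(0)=∅
  fail(7) 'd': from fail(0)=0 chase 'd': 0 ⇒ 0;  out={1}∪out(0)={1}
  fail(2) 'ad': from fail(1)=0 chase 'd': 0 ⇒ 7;  out=∅∪out(7)={1}
  fail(3) 'add': from fail(2)=7 chase 'd': 7→0 ⇒ 7;  out=∅∪out(7)={1}
  fail(4) 'addb': from fail(3)=7 chase 'b': 7→0 ⇒ 0;  out=∅∪out(0)=∅
  fail(5) 'addba': from fail(4)=0 chase 'a': 0 ⇒ 1;  out=∅∪out(1)=∅
  fail(6) 'addbaa': from fail(5)=1 chase 'a': 1→0 ⇒ 1;  out={0}∪out(1)={0}

Scan:
pos 0 'b': at 0
pos 1 'a': at 1
pos 2 'd': at 2  → match P1@[2:2]
pos 3 'd': at 3  → match P1@[3:3]
pos 4 'b': at 4
pos 5 'a': at 5
pos 6 'a': at 6  → match P0@[1:6]
pos 7 'b': at 0 (fail-walked)
pos 8 'd': at 7  → match P1@[8:8]
pos 9 'c': at 0 (fail-walked)
pos 10 'a': at 1
pos 11 'd': at 2  → match P1@[11:11]
pos 12 'd': at 3  → match P1@[12:12]
pos 13 'b': at 4
pos 14 'a': at 5
pos 15 'a': at 6  → match P0@[10:15]
pos 16 'e': at 0 (fail-walked)
pos 17 'a': at 1
pos 18 'd': at 2  → match P1@[18:18]
pos 19 'd': at 3  → match P1@[19:19]
pos 20 'b': at 4
pos 21 'a': at 5
pos 22 'a': at 6  → match P0@[17:22]
pos 23 'e': at 0 (fail-walked)
pos 24 'e': at 0
pos 25 'a': at 1
pos 26 'd': at 2  → match P1@[26:26]
pos 27 'd': at 3  → match P1@[27:27]
pos 28 'b': at 4
pos 29 'a': at 5
pos 30 'a': at 6  → match P0@[25:30]
pos 31 'b': at 0 (fail-walked)
pos 32 'd': at 7  → match P1@[32:32]
pos 33 'b': at 0 (fail-walked)
pos 34 'e': at 0
pos 35 'b': at 0
pos 36 'b': at 0
pos 37 'b': at 0
pos 38 'd': at 7  → match P1@[38:38]
pos 39 'a': at 1 (fail-walked)
pos 40 'a': at 1 (fail-walked)
pos 41 'b': at 0 (fail-walked)
pos 42 'a': at 1
pos 43 'd': at 2  → match P1@[43:43]
pos 44 'd': at 3  → match P1@[44:44]
pos 45 'b': at 4
pos 46 'a': at 5
pos 47 'a': at 6  → match P0@[42:47]
pos 48 'a': at 1 (fail-walked)
pos 49 'd': at 2  → match P1@[49:49]
pos 50 'd': at 3  → match P1@[50:50]
pos 51 'b': at 4
pos 52 'a': at 5
pos 53 'a': at 6  → match P0@[48:53]
pos 54 'd': at 2 (fail-walked)  → match P1@[54:54]
pos 55 'e': at 0 (fail-walked)
pos 56 'd': at 7  → match P1@[56:56]
pos 57 'b': at 0 (fail-walked)

Result: [[2,1],[3,1],[6,0],[8,1],[11,1],[12,1],[15,0],[18,1],[19,1],[22,0],[26,1],[27,1],[30,0],[32,1],[38,1],[43,1],[44,1],[47,0],[49,1],[50,1],[53,0],[54,1],[56,1]]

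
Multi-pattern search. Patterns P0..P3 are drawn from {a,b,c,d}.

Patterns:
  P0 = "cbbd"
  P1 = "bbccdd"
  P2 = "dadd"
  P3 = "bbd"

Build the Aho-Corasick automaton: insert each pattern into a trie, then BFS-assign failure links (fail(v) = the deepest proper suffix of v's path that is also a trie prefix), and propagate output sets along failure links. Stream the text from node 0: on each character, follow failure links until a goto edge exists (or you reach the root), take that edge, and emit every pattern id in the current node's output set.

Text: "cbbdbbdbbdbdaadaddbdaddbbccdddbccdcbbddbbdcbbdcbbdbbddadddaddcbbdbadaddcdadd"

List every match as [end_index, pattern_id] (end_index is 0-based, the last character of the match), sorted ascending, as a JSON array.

Construct AC machine:
Trie (insert patterns):
  0='ε' goto b→5 c→1 d→11
  1='c' goto b→2
  2='cb' goto b→3
  3='cbb' goto d→4
  4='cbbd' goto ·  [P0 ends]
  5='b' goto b→6
  6='bb' goto c→7 d→15
  7='bbc' goto c→8
  8='bbcc' goto d→9
  9='bbccd' goto d→10
  10='bbccdd' goto ·  [P1 ends]
  11='d' goto a→12
  12='da' goto d→13
  13='dad' goto d→14
  14='dadd' goto ·  [P2 ends]
  15='bbd' goto ·  [P3 ends]

Failure links (BFS by depth):
  n1('c'): parent n0 fail=0; on 'c' 0 → fail=0;  out ∅∪∅=∅
  n5('b'): parent n0 fail=0; on 'b' 0 → fail=0;  out ∅∪∅=∅
  n11('d'): parent n0 fail=0; on 'd' 0 → fail=0;  out ∅∪∅=∅
  n2('cb'): parent n1 fail=0; on 'b' 0 → fail=5;  out ∅∪∅=∅
  n6('bb'): parent n5 fail=0; on 'b' 0 → fail=5;  out ∅∪∅=∅
  n12('da'): parent n11 fail=0; on 'a' 0 → fail=0;  out ∅∪∅=∅
  n3('cbb'): parent n2 fail=5; on 'b' 5 → fail=6;  out ∅∪∅=∅
  n7('bbc'): parent n6 fail=5; on 'c' 5→0 → fail=1;  out ∅∪∅=∅
  n13('dad'): parent n12 fail=0; on 'd' 0 → fail=11;  out ∅∪∅=∅
  n15('bbd'): parent n6 fail=5; on 'd' 5→0 → fail=11;  out {3}∪∅={3}
  n4('cbbd'): parent n3 fail=6; on 'd' 6 → fail=15;  out {0}∪{3}={0,3}
  n8('bbcc'): parent n7 fail=1; on 'c' 1→0 → fail=1;  out ∅∪∅=∅
  n14('dadd'): parent n13 fail=11; on 'd' 11→0 → fail=11;  out {2}∪∅={2}
  n9('bbccd'): parent n8 fail=1; on 'd' 1→0 → fail=11;  out ∅∪∅=∅
  n10('bbccdd'): parent n9 fail=11; on 'd' 11→0 → fail=11;  out {1}∪∅={1}

Scan:
[0] read 'c'  n0⇒n1
[1] read 'b'  n1⇒n2
[2] read 'b'  n2⇒n3
[3] read 'd'  n3⇒n4  ** P0@[0:3],P3@[1:3]
[4] read 'b'  n4⇒n5 (via fail)
[5] read 'b'  n5⇒n6
[6] read 'd'  n6⇒n15  ** P3@[4:6]
[7] read 'b'  n15⇒n5 (via fail)
[8] read 'b'  n5⇒n6
[9] read 'd'  n6⇒n15  ** P3@[7:9]
[10] read 'b'  n15⇒n5 (via fail)
[11] read 'd'  n5⇒n11 (via fail)
[12] read 'a'  n11⇒n12
[13] read 'a'  n12⇒n0 (via fail)
[14] read 'd'  n0⇒n11
[15] read 'a'  n11⇒n12
[16] read 'd'  n12⇒n13
[17] read 'd'  n13⇒n14  ** P2@[14:17]
[18] read 'b'  n14⇒n5 (via fail)
[19] read 'd'  n5⇒n11 (via fail)
[20] read 'a'  n11⇒n12
[21] read 'd'  n12⇒n13
[22] read 'd'  n13⇒n14  ** P2@[19:22]
[23] read 'b'  n14⇒n5 (via fail)
[24] read 'b'  n5⇒n6
[25] read 'c'  n6⇒n7
[26] read 'c'  n7⇒n8
[27] read 'd'  n8⇒n9
[28] read 'd'  n9⇒n10  ** P1@[23:28]
[29] read 'd'  n10⇒n11 (via fail)
[30] read 'b'  n11⇒n5 (via fail)
[31] read 'c'  n5⇒n1 (via fail)
[32] read 'c'  n1⇒n1 (via fail)
[33] read 'd'  n1⇒n11 (via fail)
[34] read 'c'  n11⇒n1 (via fail)
[35] read 'b'  n1⇒n2
[36] read 'b'  n2⇒n3
[37] read 'd'  n3⇒n4  ** P0@[34:37],P3@[35:37]
[38] read 'd'  n4⇒n11 (via fail)
[39] read 'b'  n11⇒n5 (via fail)
[40] read 'b'  n5⇒n6
[41] read 'd'  n6⇒n15  ** P3@[39:41]
[42] read 'c'  n15⇒n1 (via fail)
[43] read 'b'  n1⇒n2
[44] read 'b'  n2⇒n3
[45] read 'd'  n3⇒n4  ** P0@[42:45],P3@[43:45]
[46] read 'c'  n4⇒n1 (via fail)
[47] read 'b'  n1⇒n2
[48] read 'b'  n2⇒n3
[49] read 'd'  n3⇒n4  ** P0@[46:49],P3@[47:49]
[50] read 'b'  n4⇒n5 (via fail)
[51] read 'b'  n5⇒n6
[52] read 'd'  n6⇒n15  ** P3@[50:52]
[53] read 'd'  n15⇒n11 (via fail)
[54] read 'a'  n11⇒n12
[55] read 'd'  n12⇒n13
[56] read 'd'  n13⇒n14  ** P2@[53:56]
[57] read 'd'  n14⇒n11 (via fail)
[58] read 'a'  n11⇒n12
[59] read 'd'  n12⇒n13
[60] read 'd'  n13⇒n14  ** P2@[57:60]
[61] read 'c'  n14⇒n1 (via fail)
[62] read 'b'  n1⇒n2
[63] read 'b'  n2⇒n3
[64] read 'd'  n3⇒n4  ** P0@[61:64],P3@[62:64]
[65] read 'b'  n4⇒n5 (via fail)
[66] read 'a'  n5⇒n0 (via fail)
[67] read 'd'  n0⇒n11
[68] read 'a'  n11⇒n12
[69] read 'd'  n12⇒n13
[70] read 'd'  n13⇒n14  ** P2@[67:70]
[71] read 'c'  n14⇒n1 (via fail)
[72] read 'd'  n1⇒n11 (via fail)
[73] read 'a'  n11⇒n12
[74] read 'd'  n12⇒n13
[75] read 'd'  n13⇒n14  ** P2@[72:75]

All matches (sorted): [[3,0],[3,3],[6,3],[9,3],[17,2],[22,2],[28,1],[37,0],[37,3],[41,3],[45,0],[45,3],[49,0],[49,3],[52,3],[56,2],[60,2],[64,0],[64,3],[70,2],[75,2]]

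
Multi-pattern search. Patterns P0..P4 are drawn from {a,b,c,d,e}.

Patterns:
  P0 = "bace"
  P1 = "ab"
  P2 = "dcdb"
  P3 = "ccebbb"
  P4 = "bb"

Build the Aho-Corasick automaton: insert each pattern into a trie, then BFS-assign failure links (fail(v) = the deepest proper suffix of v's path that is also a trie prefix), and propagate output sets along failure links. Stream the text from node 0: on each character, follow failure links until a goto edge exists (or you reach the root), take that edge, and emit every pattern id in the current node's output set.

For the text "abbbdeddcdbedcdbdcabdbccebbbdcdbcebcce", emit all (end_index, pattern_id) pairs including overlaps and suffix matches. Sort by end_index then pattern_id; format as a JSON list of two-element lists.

Build automaton:
Trie (insert patterns):
  0='ε' goto a→5 b→1 c→11 d→7
  1='b' goto a→2 b→17
  2='ba' goto c→3
  3='bac' goto e→4
  4='bace' goto ·  [P0 ends]
  5='a' goto b→6
  6='ab' goto ·  [P1 ends]
  7='d' goto c→8
  8='dc' goto d→9
  9='dcd' goto b→10
  10='dcdb' goto ·  [P2 ends]
  11='c' goto c→12
  12='cc' goto e→13
  13='cce' goto b→14
  14='cceb' goto b→15
  15='ccebb' goto b→16
  16='ccebbb' goto ·  [P3 ends]
  17='bb' goto ·  [P4 ends]

BFS fail/out derivation:
  n1('b'): parent n0 fail=0; on 'b' 0 → fail=0;  out ∅∪∅=∅
  n5('a'): parent n0 fail=0; on 'a' 0 → fail=0;  out ∅∪∅=∅
  n7('d'): parent n0 fail=0; on 'd' 0 → fail=0;  out ∅∪∅=∅
  n11('c'): parent n0 fail=0; on 'c' 0 → fail=0;  out ∅∪∅=∅
  n2('ba'): parent n1 fail=0; on 'a' 0 → fail=5;  out ∅∪∅=∅
  n6('ab'): parent n5 fail=0; on 'b' 0 → fail=1;  out {1}∪∅={1}
  n8('dc'): parent n7 fail=0; on 'c' 0 → fail=11;  out ∅∪∅=∅
  n12('cc'): parent n11 fail=0; on 'c' 0 → fail=11;  out ∅∪∅=∅
  n17('bb'): parent n1 fail=0; on 'b' 0 → fail=1;  out {4}∪∅={4}
  n3('bac'): parent n2 fail=5; on 'c' 5→0 → fail=11;  out ∅∪∅=∅
  n9('dcd'): parent n8 fail=11; on 'd' 11→0 → fail=7;  out ∅∪∅=∅
  n13('cce'): parent n12 fail=11; on 'e' 11→0 → fail=0;  out ∅∪∅=∅
  n4('bace'): parent n3 fail=11; on 'e' 11→0 → fail=0;  out {0}∪∅={0}
  n10('dcdb'): parent n9 fail=7; on 'b' 7→0 → fail=1;  out {2}∪∅={2}
  n14('cceb'): parent n13 fail=0; on 'b' 0 → fail=1;  out ∅∪∅=∅
  n15('ccebb'): parent n14 fail=1; on 'b' 1 → fail=17;  out ∅∪{4}={4}
  n16('ccebbb'): parent n15 fail=17; on 'b' 17→1 → fail=17;  out {3}∪{4}={3,4}

Text stream:
pos 0 'a': at 5
pos 1 'b': at 6  emit P1@[0:1]
pos 2 'b': at 17 (via fail)  emit P4@[1:2]
pos 3 'b': at 17 (via fail)  emit P4@[2:3]
pos 4 'd': at 7 (via fail)
pos 5 'e': at 0 (via fail)
pos 6 'd': at 7
pos 7 'd': at 7 (via fail)
pos 8 'c': at 8
pos 9 'd': at 9
pos 10 'b': at 10  emit P2@[7:10]
pos 11 'e': at 0 (via fail)
pos 12 'd': at 7
pos 13 'c': at 8
pos 14 'd': at 9
pos 15 'b': at 10  emit P2@[12:15]
pos 16 'd': at 7 (via fail)
pos 17 'c': at 8
pos 18 'a': at 5 (via fail)
pos 19 'b': at 6  emit P1@[18:19]
pos 20 'd': at 7 (via fail)
pos 21 'b': at 1 (via fail)
pos 22 'c': at 11 (via fail)
pos 23 'c': at 12
pos 24 'e': at 13
pos 25 'b': at 14
pos 26 'b': at 15  emit P4@[25:26]
pos 27 'b': at 16  emit P3@[22:27],P4@[26:27]
pos 28 'd': at 7 (via fail)
pos 29 'c': at 8
pos 30 'd': at 9
pos 31 'b': at 10  emit P2@[28:31]
pos 32 'c': at 11 (via fail)
pos 33 'e': at 0 (via fail)
pos 34 'b': at 1
pos 35 'c': at 11 (via fail)
pos 36 'c': at 12
pos 37 'e': at 13

All matches (sorted): [[1,1],[2,4],[3,4],[10,2],[15,2],[19,1],[26,4],[27,3],[27,4],[31,2]]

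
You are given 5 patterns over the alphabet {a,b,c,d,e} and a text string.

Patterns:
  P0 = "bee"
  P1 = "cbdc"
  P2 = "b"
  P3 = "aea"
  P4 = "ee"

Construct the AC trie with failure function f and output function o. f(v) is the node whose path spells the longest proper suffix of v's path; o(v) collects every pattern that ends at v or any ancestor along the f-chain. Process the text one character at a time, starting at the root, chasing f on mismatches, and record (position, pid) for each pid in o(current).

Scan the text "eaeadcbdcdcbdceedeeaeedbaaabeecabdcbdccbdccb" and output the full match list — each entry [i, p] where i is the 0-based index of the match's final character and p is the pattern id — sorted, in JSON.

Construct AC machine:
Trie nodes:
  n0 'ε': a→8 b→1 c→4 e→11
  n1 'b': e→2  ←P2
  n2 'be': e→3
  n3 'bee': ·  ←P0
  n4 'c': b→5
  n5 'cb': d→6
  n6 'cbd': c→7
  n7 'cbdc': ·  ←P1
  n8 'a': e→9
  n9 'ae': a→10
  n10 'aea': ·  ←P3
  n11 'e': e→12
  n12 'ee': ·  ←P4

BFS fail/out derivation:
  fail(1) 'b': from fail(0)=0 chase 'b': 0 ⇒ 0;  out={2}∪out(0)={2}
  fail(4) 'c': from fail(0)=0 chase 'c': 0 ⇒ 0;  out=∅∪out(0)=∅
  fail(8) 'a': from fail(0)=0 chase 'a': 0 ⇒ 0;  out=∅∪out(0)=∅
  fail(11) 'e': from fail(0)=0 chase 'e': 0 ⇒ 0;  out=∅∪out(0)=∅
  fail(2) 'be': from fail(1)=0 chase 'e': 0 ⇒ 11;  out=∅∪out(11)=∅
  fail(5) 'cb': from fail(4)=0 chase 'b': 0 ⇒ 1;  out=∅∪out(1)={2}
  fail(9) 'ae': from fail(8)=0 chase 'e': 0 ⇒ 11;  out=∅∪out(11)=∅
  fail(12) 'ee': from fail(11)=0 chase 'e': 0 ⇒ 11;  out={4}∪out(11)={4}
  fail(3) 'bee': from fail(2)=11 chase 'e': 11 ⇒ 12;  out={0}∪out(12)={0,4}
  fail(6) 'cbd': from fail(5)=1 chase 'd': 1→0 ⇒ 0;  out=∅∪out(0)=∅
  fail(10) 'aea': from fail(9)=11 chase 'a': 11→0 ⇒ 8;  out={3}∪out(8)={3}
  fail(7) 'cbdc': from fail(6)=0 chase 'c': 0 ⇒ 4;  out={1}∪out(4)={1}

Run:
pos 0 'e': at 11
pos 1 'a': at 8 (via fail)
pos 2 'e': at 9
pos 3 'a': at 10  emit P3@[1:3]
pos 4 'd': at 0 (via fail)
pos 5 'c': at 4
pos 6 'b': at 5  emit P2@[6:6]
pos 7 'd': at 6
pos 8 'c': at 7  emit P1@[5:8]
pos 9 'd': at 0 (via fail)
pos 10 'c': at 4
pos 11 'b': at 5  emit P2@[11:11]
pos 12 'd': at 6
pos 13 'c': at 7  emit P1@[10:13]
pos 14 'e': at 11 (via fail)
pos 15 'e': at 12  emit P4@[14:15]
pos 16 'd': at 0 (via fail)
pos 17 'e': at 11
pos 18 'e': at 12  emit P4@[17:18]
pos 19 'a': at 8 (via fail)
pos 20 'e': at 9
pos 21 'e': at 12 (via fail)  emit P4@[20:21]
pos 22 'd': at 0 (via fail)
pos 23 'b': at 1  emit P2@[23:23]
pos 24 'a': at 8 (via fail)
pos 25 'a': at 8 (via fail)
pos 26 'a': at 8 (via fail)
pos 27 'b': at 1 (via fail)  emit P2@[27:27]
pos 28 'e': at 2
pos 29 'e': at 3  emit P0@[27:29],P4@[28:29]
pos 30 'c': at 4 (via fail)
pos 31 'a': at 8 (via fail)
pos 32 'b': at 1 (via fail)  emit P2@[32:32]
pos 33 'd': at 0 (via fail)
pos 34 'c': at 4
pos 35 'b': at 5  emit P2@[35:35]
pos 36 'd': at 6
pos 37 'c': at 7  emit P1@[34:37]
pos 38 'c': at 4 (via fail)
pos 39 'b': at 5  emit P2@[39:39]
pos 40 'd': at 6
pos 41 'c': at 7  emit P1@[38:41]
pos 42 'c': at 4 (via fail)
pos 43 'b': at 5  emit P2@[43:43]

All matches (sorted): [[3,3],[6,2],[8,1],[11,2],[13,1],[15,4],[18,4],[21,4],[23,2],[27,2],[29,0],[29,4],[32,2],[35,2],[37,1],[39,2],[41,1],[43,2]]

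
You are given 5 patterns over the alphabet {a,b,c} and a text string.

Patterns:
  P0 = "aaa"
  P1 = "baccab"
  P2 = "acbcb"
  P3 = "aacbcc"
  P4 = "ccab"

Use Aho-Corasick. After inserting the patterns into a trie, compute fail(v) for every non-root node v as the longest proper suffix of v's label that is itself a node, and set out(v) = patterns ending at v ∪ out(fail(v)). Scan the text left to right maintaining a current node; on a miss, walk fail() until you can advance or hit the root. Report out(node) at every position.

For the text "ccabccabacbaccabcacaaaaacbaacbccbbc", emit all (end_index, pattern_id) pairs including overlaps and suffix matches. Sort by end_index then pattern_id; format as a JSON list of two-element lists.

Build:
Trie nodes:
  n0 'ε': a→1 b→4 c→18
  n1 'a': a→2 c→10
  n2 'aa': a→3 c→14
  n3 'aaa': ·  [P0 ends]
  n4 'b': a→5
  n5 'ba': c→6
  n6 'bac': c→7
  n7 'bacc': a→8
  n8 'bacca': b→9
  n9 'baccab': ·  [P1 ends]
  n10 'ac': b→11
  n11 'acb': c→12
  n12 'acbc': b→13
  n13 'acbcb': ·  [P2 ends]
  n14 'aac': b→15
  n15 'aacb': c→16
  n16 'aacbc': c→17
  n17 'aacbcc': ·  [P3 ends]
  n18 'c': c→19
  n19 'cc': a→20
  n20 'cca': b→21
  n21 'ccab': ·  [P4 ends]

Failure links (BFS by depth):
  n1('a'): parent n0 fail=0; on 'a' 0 → fail=0;  out ∅∪∅=∅
  n4('b'): parent n0 fail=0; on 'b' 0 → fail=0;  out ∅∪∅=∅
  n18('c'): parent n0 fail=0; on 'c' 0 → fail=0;  out ∅∪∅=∅
  n2('aa'): parent n1 fail=0; on 'a' 0 → fail=1;  out ∅∪∅=∅
  n5('ba'): parent n4 fail=0; on 'a' 0 → fail=1;  out ∅∪∅=∅
  n10('ac'): parent n1 fail=0; on 'c' 0 → fail=18;  out ∅∪∅=∅
  n19('cc'): parent n18 fail=0; on 'c' 0 → fail=18;  out ∅∪∅=∅
  n3('aaa'): parent n2 fail=1; on 'a' 1 → fail=2;  out {0}∪∅={0}
  n6('bac'): parent n5 fail=1; on 'c' 1 → fail=10;  out ∅∪∅=∅
  n11('acb'): parent n10 fail=18; on 'b' 18→0 → fail=4;  out ∅∪∅=∅
  n14('aac'): parent n2 fail=1; on 'c' 1 → fail=10;  out ∅∪∅=∅
  n20('cca'): parent n19 fail=18; on 'a' 18→0 → fail=1;  out ∅∪∅=∅
  n7('bacc'): parent n6 fail=10; on 'c' 10→18 → fail=19;  out ∅∪∅=∅
  n12('acbc'): parent n11 fail=4; on 'c' 4→0 → fail=18;  out ∅∪∅=∅
  n15('aacb'): parent n14 fail=10; on 'b' 10 → fail=11;  out ∅∪∅=∅
  n21('ccab'): parent n20 fail=1; on 'b' 1→0 → fail=4;  out {4}∪∅={4}
  n8('bacca'): parent n7 fail=19; on 'a' 19 → fail=20;  out ∅∪∅=∅
  n13('acbcb'): parent n12 fail=18; on 'b' 18→0 → fail=4;  out {2}∪∅={2}
  n16('aacbc'): parent n15 fail=11; on 'c' 11 → fail=12;  out ∅∪∅=∅
  n9('baccab'): parent n8 fail=20; on 'b' 20 → fail=21;  out {1}∪{4}={1,4}
  n17('aacbcc'): parent n16 fail=12; on 'c' 12→18 → fail=19;  out {3}∪∅={3}

Scan:
pos 0 'c': at 18
pos 1 'c': at 19
pos 2 'a': at 20
pos 3 'b': at 21  ** P4@[0:3]
pos 4 'c': at 18 (via fail)
pos 5 'c': at 19
pos 6 'a': at 20
pos 7 'b': at 21  ** P4@[4:7]
pos 8 'a': at 5 (via fail)
pos 9 'c': at 6
pos 10 'b': at 11 (via fail)
pos 11 'a': at 5 (via fail)
pos 12 'c': at 6
pos 13 'c': at 7
pos 14 'a': at 8
pos 15 'b': at 9  ** P1@[10:15],P4@[12:15]
pos 16 'c': at 18 (via fail)
pos 17 'a': at 1 (via fail)
pos 18 'c': at 10
pos 19 'a': at 1 (via fail)
pos 20 'a': at 2
pos 21 'a': at 3  ** P0@[19:21]
pos 22 'a': at 3 (via fail)  ** P0@[20:22]
pos 23 'a': at 3 (via fail)  ** P0@[21:23]
pos 24 'c': at 14 (via fail)
pos 25 'b': at 15
pos 26 'a': at 5 (via fail)
pos 27 'a': at 2 (via fail)
pos 28 'c': at 14
pos 29 'b': at 15
pos 30 'c': at 16
pos 31 'c': at 17  ** P3@[26:31]
pos 32 'b': at 4 (via fail)
pos 33 'b': at 4 (via fail)
pos 34 'c': at 18 (via fail)

Matches: [[3,4],[7,4],[15,1],[15,4],[21,0],[22,0],[23,0],[31,3]]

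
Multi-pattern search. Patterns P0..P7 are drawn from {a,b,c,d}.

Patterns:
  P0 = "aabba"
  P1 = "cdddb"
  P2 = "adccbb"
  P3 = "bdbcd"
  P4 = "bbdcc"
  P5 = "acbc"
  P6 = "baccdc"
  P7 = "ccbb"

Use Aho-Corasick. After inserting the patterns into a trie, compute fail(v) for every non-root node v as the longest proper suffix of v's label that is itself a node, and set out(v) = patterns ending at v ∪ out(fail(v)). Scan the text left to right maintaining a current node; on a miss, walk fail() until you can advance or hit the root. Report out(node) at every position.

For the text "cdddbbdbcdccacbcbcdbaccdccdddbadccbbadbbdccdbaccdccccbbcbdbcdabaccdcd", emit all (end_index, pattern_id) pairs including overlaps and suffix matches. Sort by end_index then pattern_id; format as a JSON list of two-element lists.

Construct AC machine:
Trie nodes:
  n0 'ε': a→1 b→16 c→6
  n1 'a': a→2 c→25 d→11
  n2 'aa': b→3
  n3 'aab': b→4
  n4 'aabb': a→5
  n5 'aabba': ·  [P0 ends]
  n6 'c': c→33 d→7
  n7 'cd': d→8
  n8 'cdd': d→9
  n9 'cddd': b→10
  n10 'cdddb': ·  [P1 ends]
  n11 'ad': c→12
  n12 'adc': c→13
  n13 'adcc': b→14
  n14 'adccb': b→15
  n15 'adccbb': ·  [P2 ends]
  n16 'b': a→28 b→21 d→17
  n17 'bd': b→18
  n18 'bdb': c→19
  n19 'bdbc': d→20
  n20 'bdbcd': ·  [P3 ends]
  n21 'bb': d→22
  n22 'bbd': c→23
  n23 'bbdc': c→24
  n24 'bbdcc': ·  [P4 ends]
  n25 'ac': b→26
  n26 'acb': c→27
  n27 'acbc': ·  [P5 ends]
  n28 'ba': c→29
  n29 'bac': c→30
  n30 'bacc': d→31
  n31 'baccd': c→32
  n32 'baccdc': ·  [P6 ends]
  n33 'cc': b→34
  n34 'ccb': b→35
  n35 'ccbb': ·  [P7 ends]

BFS fail/out derivation:
  n1('a'): parent n0 fail=0; on 'a' 0 → fail=0;  out ∅∪∅=∅
  n6('c'): parent n0 fail=0; on 'c' 0 → fail=0;  out ∅∪∅=∅
  n16('b'): parent n0 fail=0; on 'b' 0 → fail=0;  out ∅∪∅=∅
  n2('aa'): parent n1 fail=0; on 'a' 0 → fail=1;  out ∅∪∅=∅
  n7('cd'): parent n6 fail=0; on 'd' 0 → fail=0;  out ∅∪∅=∅
  n11('ad'): parent n1 fail=0; on 'd' 0 → fail=0;  out ∅∪∅=∅
  n17('bd'): parent n16 fail=0; on 'd' 0 → fail=0;  out ∅∪∅=∅
  n21('bb'): parent n16 fail=0; on 'b' 0 → fail=16;  out ∅∪∅=∅
  n25('ac'): parent n1 fail=0; on 'c' 0 → fail=6;  out ∅∪∅=∅
  n28('ba'): parent n16 fail=0; on 'a' 0 → fail=1;  out ∅∪∅=∅
  n33('cc'): parent n6 fail=0; on 'c' 0 → fail=6;  out ∅∪∅=∅
  n3('aab'): parent n2 fail=1; on 'b' 1→0 → fail=16;  out ∅∪∅=∅
  n8('cdd'): parent n7 fail=0; on 'd' 0 → fail=0;  out ∅∪∅=∅
  n12('adc'): parent n11 fail=0; on 'c' 0 → fail=6;  out ∅∪∅=∅
  n18('bdb'): parent n17 fail=0; on 'b' 0 → fail=16;  out ∅∪∅=∅
  n22('bbd'): parent n21 fail=16; on 'd' 16 → fail=17;  out ∅∪∅=∅
  n26('acb'): parent n25 fail=6; on 'b' 6→0 → fail=16;  out ∅∪∅=∅
  n29('bac'): parent n28 fail=1; on 'c' 1 → fail=25;  out ∅∪∅=∅
  n34('ccb'): parent n33 fail=6; on 'b' 6→0 → fail=16;  out ∅∪∅=∅
  n4('aabb'): parent n3 fail=16; on 'b' 16 → fail=21;  out ∅∪∅=∅
  n9('cddd'): parent n8 fail=0; on 'd' 0 → fail=0;  out ∅∪∅=∅
  n13('adcc'): parent n12 fail=6; on 'c' 6 → fail=33;  out ∅∪∅=∅
  n19('bdbc'): parent n18 fail=16; on 'c' 16→0 → fail=6;  out ∅∪∅=∅
  n23('bbdc'): parent n22 fail=17; on 'c' 17→0 → fail=6;  out ∅∪∅=∅
  n27('acbc'): parent n26 fail=16; on 'c' 16→0 → fail=6;  out {5}∪∅={5}
  n30('bacc'): parent n29 fail=25; on 'c' 25→6 → fail=33;  out ∅∪∅=∅
  n35('ccbb'): parent n34 fail=16; on 'b' 16 → fail=21;  out {7}∪∅={7}
  n5('aabba'): parent n4 fail=21; on 'a' 21→16 → fail=28;  out {0}∪∅={0}
  n10('cdddb'): parent n9 fail=0; on 'b' 0 → fail=16;  out {1}∪∅={1}
  n14('adccb'): parent n13 fail=33; on 'b' 33 → fail=34;  out ∅∪∅=∅
  n20('bdbcd'): parent n19 fail=6; on 'd' 6 → fail=7;  out {3}∪∅={3}
  n24('bbdcc'): parent n23 fail=6; on 'c' 6 → fail=33;  out {4}∪∅={4}
  n31('baccd'): parent n30 fail=33; on 'd' 33→6 → fail=7;  out ∅∪∅=∅
  n15('adccbb'): parent n14 fail=34; on 'b' 34 → fail=35;  out {2}∪{7}={2,7}
  n32('baccdc'): parent n31 fail=7; on 'c' 7→0 → fail=6;  out {6}∪∅={6}

Scan:
i=0 'c': node 0→6
i=1 'd': node 6→7
i=2 'd': node 7→8
i=3 'd': node 8→9
i=4 'b': node 9→10  ** P1@[0:4]
i=5 'b': node 10→21 (via fail)
i=6 'd': node 21→22
i=7 'b': node 22→18 (via fail)
i=8 'c': node 18→19
i=9 'd': node 19→20  ** P3@[5:9]
i=10 'c': node 20→6 (via fail)
i=11 'c': node 6→33
i=12 'a': node 33→1 (via fail)
i=13 'c': node 1→25
i=14 'b': node 25→26
i=15 'c': node 26→27  ** P5@[12:15]
i=16 'b': node 27→16 (via fail)
i=17 'c': node 16→6 (via fail)
i=18 'd': node 6→7
i=19 'b': node 7→16 (via fail)
i=20 'a': node 16→28
i=21 'c': node 28→29
i=22 'c': node 29→30
i=23 'd': node 30→31
i=24 'c': node 31→32  ** P6@[19:24]
i=25 'c': node 32→33 (via fail)
i=26 'd': node 33→7 (via fail)
i=27 'd': node 7→8
i=28 'd': node 8→9
i=29 'b': node 9→10  ** P1@[25:29]
i=30 'a': node 10→28 (via fail)
i=31 'd': node 28→11 (via fail)
i=32 'c': node 11→12
i=33 'c': node 12→13
i=34 'b': node 13→14
i=35 'b': node 14→15  ** P2@[30:35],P7@[32:35]
i=36 'a': node 15→28 (via fail)
i=37 'd': node 28→11 (via fail)
i=38 'b': node 11→16 (via fail)
i=39 'b': node 16→21
i=40 'd': node 21→22
i=41 'c': node 22→23
i=42 'c': node 23→24  ** P4@[38:42]
i=43 'd': node 24→7 (via fail)
i=44 'b': node 7→16 (via fail)
i=45 'a': node 16→28
i=46 'c': node 28→29
i=47 'c': node 29→30
i=48 'd': node 30→31
i=49 'c': node 31→32  ** P6@[44:49]
i=50 'c': node 32→33 (via fail)
i=51 'c': node 33→33 (via fail)
i=52 'c': node 33→33 (via fail)
i=53 'b': node 33→34
i=54 'b': node 34→35  ** P7@[51:54]
i=55 'c': node 35→6 (via fail)
i=56 'b': node 6→16 (via fail)
i=57 'd': node 16→17
i=58 'b': node 17→18
i=59 'c': node 18→19
i=60 'd': node 19→20  ** P3@[56:60]
i=61 'a': node 20→1 (via fail)
i=62 'b': node 1→16 (via fail)
i=63 'a': node 16→28
i=64 'c': node 28→29
i=65 'c': node 29→30
i=66 'd': node 30→31
i=67 'c': node 31→32  ** P6@[62:67]
i=68 'd': node 32→7 (via fail)

Result: [[4,1],[9,3],[15,5],[24,6],[29,1],[35,2],[35,7],[42,4],[49,6],[54,7],[60,3],[67,6]]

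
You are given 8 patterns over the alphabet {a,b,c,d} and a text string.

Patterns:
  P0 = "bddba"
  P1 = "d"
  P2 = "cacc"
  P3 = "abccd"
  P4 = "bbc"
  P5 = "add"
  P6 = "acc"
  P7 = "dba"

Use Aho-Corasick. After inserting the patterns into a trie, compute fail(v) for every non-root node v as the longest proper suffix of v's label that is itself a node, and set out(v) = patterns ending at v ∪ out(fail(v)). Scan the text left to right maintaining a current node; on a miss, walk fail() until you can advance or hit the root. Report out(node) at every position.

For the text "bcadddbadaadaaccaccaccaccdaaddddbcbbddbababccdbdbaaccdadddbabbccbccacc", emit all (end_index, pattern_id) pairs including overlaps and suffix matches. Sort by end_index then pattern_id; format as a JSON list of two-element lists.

Build automaton:
Trie nodes:
  0='ε' goto a→11 b→1 c→7 d→6
  1='b' goto b→16 d→2
  2='bd' goto d→3
  3='bdd' goto b→4
  4='bddb' goto a→5
  5='bddba' goto ·  [P0 ends]
  6='d' goto b→22  [P1 ends]
  7='c' goto a→8
  8='ca' goto c→9
  9='cac' goto c→10
  10='cacc' goto ·  [P2 ends]
  11='a' goto b→12 c→20 d→18
  12='ab' goto c→13
  13='abc' goto c→14
  14='abcc' goto d→15
  15='abccd' goto ·  [P3 ends]
  16='bb' goto c→17
  17='bbc' goto ·  [P4 ends]
  18='ad' goto d→19
  19='add' goto ·  [P5 ends]
  20='ac' goto c→21
  21='acc' goto ·  [P6 ends]
  22='db' goto a→23
  23='dba' goto ·  [P7 ends]

Failure links (BFS by depth):
  fail(1) 'b': from fail(0)=0 chase 'b': 0 ⇒ 0;  out=∅∪out(0)=∅
  fail(6) 'd': from fail(0)=0 chase 'd': 0 ⇒ 0;  out={1}∪out(0)={1}
  fail(7) 'c': from fail(0)=0 chase 'c': 0 ⇒ 0;  out=∅∪out(0)=∅
  fail(11) 'a': from fail(0)=0 chase 'a': 0 ⇒ 0;  out=∅∪out(0)=∅
  fail(2) 'bd': from fail(1)=0 chase 'd': 0 ⇒ 6;  out=∅∪out(6)={1}
  fail(8) 'ca': from fail(7)=0 chase 'a': 0 ⇒ 11;  out=∅∪out(11)=∅
  fail(12) 'ab': from fail(11)=0 chase 'b': 0 ⇒ 1;  out=∅∪out(1)=∅
  fail(16) 'bb': from fail(1)=0 chase 'b': 0 ⇒ 1;  out=∅∪out(1)=∅
  fail(18) 'ad': from fail(11)=0 chase 'd': 0 ⇒ 6;  out=∅∪out(6)={1}
  fail(20) 'ac': from fail(11)=0 chase 'c': 0 ⇒ 7;  out=∅∪out(7)=∅
  fail(22) 'db': from fail(6)=0 chase 'b': 0 ⇒ 1;  out=∅∪out(1)=∅
  fail(3) 'bdd': from fail(2)=6 chase 'd': 6→0 ⇒ 6;  out=∅∪out(6)={1}
  fail(9) 'cac': from fail(8)=11 chase 'c': 11 ⇒ 20;  out=∅∪out(20)=∅
  fail(13) 'abc': from fail(12)=1 chase 'c': 1→0 ⇒ 7;  out=∅∪out(7)=∅
  fail(17) 'bbc': from fail(16)=1 chase 'c': 1→0 ⇒ 7;  out={4}∪out(7)={4}
  fail(19) 'add': from fail(18)=6 chase 'd': 6→0 ⇒ 6;  out={5}∪out(6)={1,5}
  fail(21) 'acc': from fail(20)=7 chase 'c': 7→0 ⇒ 7;  out={6}∪out(7)={6}
  fail(23) 'dba': from fail(22)=1 chase 'a': 1→0 ⇒ 11;  out={7}∪out(11)={7}
  fail(4) 'bddb': from fail(3)=6 chase 'b': 6 ⇒ 22;  out=∅∪out(22)=∅
  fail(10) 'cacc': from fail(9)=20 chase 'c': 20 ⇒ 21;  out={2}∪out(21)={2,6}
  fail(14) 'abcc': from fail(13)=7 chase 'c': 7→0 ⇒ 7;  out=∅∪out(7)=∅
  fail(5) 'bddba': from fail(4)=22 chase 'a': 22 ⇒ 23;  out={0}∪out(23)={0,7}
  fail(15) 'abccd': from fail(14)=7 chase 'd': 7→0 ⇒ 6;  out={3}∪out(6)={1,3}

Scan:
pos 0 'b': at 1
pos 1 'c': at 7 (via fail)
pos 2 'a': at 8
pos 3 'd': at 18 (via fail)  ** P1@[3:3]
pos 4 'd': at 19  ** P1@[4:4],P5@[2:4]
pos 5 'd': at 6 (via fail)  ** P1@[5:5]
pos 6 'b': at 22
pos 7 'a': at 23  ** P7@[5:7]
pos 8 'd': at 18 (via fail)  ** P1@[8:8]
pos 9 'a': at 11 (via fail)
pos 10 'a': at 11 (via fail)
pos 11 'd': at 18  ** P1@[11:11]
pos 12 'a': at 11 (via fail)
pos 13 'a': at 11 (via fail)
pos 14 'c': at 20
pos 15 'c': at 21  ** P6@[13:15]
pos 16 'a': at 8 (via fail)
pos 17 'c': at 9
pos 18 'c': at 10  ** P2@[15:18],P6@[16:18]
pos 19 'a': at 8 (via fail)
pos 20 'c': at 9
pos 21 'c': at 10  ** P2@[18:21],P6@[19:21]
pos 22 'a': at 8 (via fail)
pos 23 'c': at 9
pos 24 'c': at 10  ** P2@[21:24],P6@[22:24]
pos 25 'd': at 6 (via fail)  ** P1@[25:25]
pos 26 'a': at 11 (via fail)
pos 27 'a': at 11 (via fail)
pos 28 'd': at 18  ** P1@[28:28]
pos 29 'd': at 19  ** P1@[29:29],P5@[27:29]
pos 30 'd': at 6 (via fail)  ** P1@[30:30]
pos 31 'd': at 6 (via fail)  ** P1@[31:31]
pos 32 'b': at 22
pos 33 'c': at 7 (via fail)
pos 34 'b': at 1 (via fail)
pos 35 'b': at 16
pos 36 'd': at 2 (via fail)  ** P1@[36:36]
pos 37 'd': at 3  ** P1@[37:37]
pos 38 'b': at 4
pos 39 'a': at 5  ** P0@[35:39],P7@[37:39]
pos 40 'b': at 12 (via fail)
pos 41 'a': at 11 (via fail)
pos 42 'b': at 12
pos 43 'c': at 13
pos 44 'c': at 14
pos 45 'd': at 15  ** P1@[45:45],P3@[41:45]
pos 46 'b': at 22 (via fail)
pos 47 'd': at 2 (via fail)  ** P1@[47:47]
pos 48 'b': at 22 (via fail)
pos 49 'a': at 23  ** P7@[47:49]
pos 50 'a': at 11 (via fail)
pos 51 'c': at 20
pos 52 'c': at 21  ** P6@[50:52]
pos 53 'd': at 6 (via fail)  ** P1@[53:53]
pos 54 'a': at 11 (via fail)
pos 55 'd': at 18  ** P1@[55:55]
pos 56 'd': at 19  ** P1@[56:56],P5@[54:56]
pos 57 'd': at 6 (via fail)  ** P1@[57:57]
pos 58 'b': at 22
pos 59 'a': at 23  ** P7@[57:59]
pos 60 'b': at 12 (via fail)
pos 61 'b': at 16 (via fail)
pos 62 'c': at 17  ** P4@[60:62]
pos 63 'c': at 7 (via fail)
pos 64 'b': at 1 (via fail)
pos 65 'c': at 7 (via fail)
pos 66 'c': at 7 (via fail)
pos 67 'a': at 8
pos 68 'c': at 9
pos 69 'c': at 10  ** P2@[66:69],P6@[67:69]

All matches (sorted): [[3,1],[4,1],[4,5],[5,1],[7,7],[8,1],[11,1],[15,6],[18,2],[18,6],[21,2],[21,6],[24,2],[24,6],[25,1],[28,1],[29,1],[29,5],[30,1],[31,1],[36,1],[37,1],[39,0],[39,7],[45,1],[45,3],[47,1],[49,7],[52,6],[53,1],[55,1],[56,1],[56,5],[57,1],[59,7],[62,4],[69,2],[69,6]]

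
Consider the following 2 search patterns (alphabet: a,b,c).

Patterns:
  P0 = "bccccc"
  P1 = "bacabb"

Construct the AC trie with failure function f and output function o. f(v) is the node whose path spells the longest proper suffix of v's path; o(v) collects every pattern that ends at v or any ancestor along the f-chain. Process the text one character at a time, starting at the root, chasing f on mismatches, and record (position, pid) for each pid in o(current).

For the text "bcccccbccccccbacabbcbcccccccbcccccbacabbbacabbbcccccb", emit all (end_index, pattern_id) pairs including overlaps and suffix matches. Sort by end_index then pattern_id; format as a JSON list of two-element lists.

Build automaton:
Trie nodes:
  n0 'ε': b→1
  n1 'b': a→7 c→2
  n2 'bc': c→3
  n3 'bcc': c→4
  n4 'bccc': c→5
  n5 'bcccc': c→6
  n6 'bccccc': ·  [P0 ends]
  n7 'ba': c→8
  n8 'bac': a→9
  n9 'baca': b→10
  n10 'bacab': b→11
  n11 'bacabb': ·  [P1 ends]

BFS fail/out derivation:
  fail(1) 'b': from fail(0)=0 chase 'b': 0 ⇒ 0;  out=∅∪out(0)=∅
  fail(2) 'bc': from fail(1)=0 chase 'c': 0 ⇒ 0;  out=∅∪out(0)=∅
  fail(7) 'ba': from fail(1)=0 chase 'a': 0 ⇒ 0;  out=∅∪out(0)=∅
  fail(3) 'bcc': from fail(2)=0 chase 'c': 0 ⇒ 0;  out=∅∪out(0)=∅
  fail(8) 'bac': from fail(7)=0 chase 'c': 0 ⇒ 0;  out=∅∪out(0)=∅
  fail(4) 'bccc': from fail(3)=0 chase 'c': 0 ⇒ 0;  out=∅∪out(0)=∅
  fail(9) 'baca': from fail(8)=0 chase 'a': 0 ⇒ 0;  out=∅∪out(0)=∅
  fail(5) 'bcccc': from fail(4)=0 chase 'c': 0 ⇒ 0;  out=∅∪out(0)=∅
  fail(10) 'bacab': from fail(9)=0 chase 'b': 0 ⇒ 1;  out=∅∪out(1)=∅
  fail(6) 'bccccc': from fail(5)=0 chase 'c': 0 ⇒ 0;  out={0}∪out(0)={0}
  fail(11) 'bacabb': from fail(10)=1 chase 'b': 1→0 ⇒ 1;  out={1}∪out(1)={1}

Scan:
pos 0 'b': at 1
pos 1 'c': at 2
pos 2 'c': at 3
pos 3 'c': at 4
pos 4 'c': at 5
pos 5 'c': at 6  emit P0@[0:5]
pos 6 'b': at 1 (fail-walked)
pos 7 'c': at 2
pos 8 'c': at 3
pos 9 'c': at 4
pos 10 'c': at 5
pos 11 'c': at 6  emit P0@[6:11]
pos 12 'c': at 0 (fail-walked)
pos 13 'b': at 1
pos 14 'a': at 7
pos 15 'c': at 8
pos 16 'a': at 9
pos 17 'b': at 10
pos 18 'b': at 11  emit P1@[13:18]
pos 19 'c': at 2 (fail-walked)
pos 20 'b': at 1 (fail-walked)
pos 21 'c': at 2
pos 22 'c': at 3
pos 23 'c': at 4
pos 24 'c': at 5
pos 25 'c': at 6  emit P0@[20:25]
pos 26 'c': at 0 (fail-walked)
pos 27 'c': at 0
pos 28 'b': at 1
pos 29 'c': at 2
pos 30 'c': at 3
pos 31 'c': at 4
pos 32 'c': at 5
pos 33 'c': at 6  emit P0@[28:33]
pos 34 'b': at 1 (fail-walked)
pos 35 'a': at 7
pos 36 'c': at 8
pos 37 'a': at 9
pos 38 'b': at 10
pos 39 'b': at 11  emit P1@[34:39]
pos 40 'b': at 1 (fail-walked)
pos 41 'a': at 7
pos 42 'c': at 8
pos 43 'a': at 9
pos 44 'b': at 10
pos 45 'b': at 11  emit P1@[40:45]
pos 46 'b': at 1 (fail-walked)
pos 47 'c': at 2
pos 48 'c': at 3
pos 49 'c': at 4
pos 50 'c': at 5
pos 51 'c': at 6  emit P0@[46:51]
pos 52 'b': at 1 (fail-walked)

Matches: [[5,0],[11,0],[18,1],[25,0],[33,0],[39,1],[45,1],[51,0]]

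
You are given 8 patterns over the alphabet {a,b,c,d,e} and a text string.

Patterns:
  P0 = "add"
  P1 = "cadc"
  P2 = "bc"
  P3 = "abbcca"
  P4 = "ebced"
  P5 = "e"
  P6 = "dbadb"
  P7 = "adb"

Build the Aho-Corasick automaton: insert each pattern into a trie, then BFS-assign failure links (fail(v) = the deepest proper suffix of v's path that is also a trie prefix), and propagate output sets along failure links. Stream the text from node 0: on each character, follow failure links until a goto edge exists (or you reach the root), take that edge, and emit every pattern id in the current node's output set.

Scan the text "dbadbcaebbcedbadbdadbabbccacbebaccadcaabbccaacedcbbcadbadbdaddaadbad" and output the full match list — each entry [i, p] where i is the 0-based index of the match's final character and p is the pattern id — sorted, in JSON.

Build:
Trie nodes:
  0='ε' goto a→1 b→8 c→4 d→20 e→15
  1='a' goto b→10 d→2
  2='ad' goto b→25 d→3
  3='add' goto ·  [P0 ends]
  4='c' goto a→5
  5='ca' goto d→6
  6='cad' goto c→7
  7='cadc' goto ·  [P1 ends]
  8='b' goto c→9
  9='bc' goto ·  [P2 ends]
  10='ab' goto b→11
  11='abb' goto c→12
  12='abbc' goto c→13
  13='abbcc' goto a→14
  14='abbcca' goto ·  [P3 ends]
  15='e' goto b→16  [P5 ends]
  16='eb' goto c→17
  17='ebc' goto e→18
  18='ebce' goto d→19
  19='ebced' goto ·  [P4 ends]
  20='d' goto b→21
  21='db' goto a→22
  22='dba' goto d→23
  23='dbad' goto b→24
  24='dbadb' goto ·  [P6 ends]
  25='adb' goto ·  [P7 ends]

Failure links (BFS by depth):
  n1('a'): parent n0 fail=0; on 'a' 0 → fail=0;  out ∅∪∅=∅
  n4('c'): parent n0 fail=0; on 'c' 0 → fail=0;  out ∅∪∅=∅
  n8('b'): parent n0 fail=0; on 'b' 0 → fail=0;  out ∅∪∅=∅
  n15('e'): parent n0 fail=0; on 'e' 0 → fail=0;  out {5}∪∅={5}
  n20('d'): parent n0 fail=0; on 'd' 0 → fail=0;  out ∅∪∅=∅
  n2('ad'): parent n1 fail=0; on 'd' 0 → fail=20;  out ∅∪∅=∅
  n5('ca'): parent n4 fail=0; on 'a' 0 → fail=1;  out ∅∪∅=∅
  n9('bc'): parent n8 fail=0; on 'c' 0 → fail=4;  out {2}∪∅={2}
  n10('ab'): parent n1 fail=0; on 'b' 0 → fail=8;  out ∅∪∅=∅
  n16('eb'): parent n15 fail=0; on 'b' 0 → fail=8;  out ∅∪∅=∅
  n21('db'): parent n20 fail=0; on 'b' 0 → fail=8;  out ∅∪∅=∅
  n3('add'): parent n2 fail=20; on 'd' 20→0 → fail=20;  out {0}∪∅={0}
  n6('cad'): parent n5 fail=1; on 'd' 1 → fail=2;  out ∅∪∅=∅
  n11('abb'): parent n10 fail=8; on 'b' 8→0 → fail=8;  out ∅∪∅=∅
  n17('ebc'): parent n16 fail=8; on 'c' 8 → fail=9;  out ∅∪{2}={2}
  n22('dba'): parent n21 fail=8; on 'a' 8→0 → fail=1;  out ∅∪∅=∅
  n25('adb'): parent n2 fail=20; on 'b' 20 → fail=21;  out {7}∪∅={7}
  n7('cadc'): parent n6 fail=2; on 'c' 2→20→0 → fail=4;  out {1}∪∅={1}
  n12('abbc'): parent n11 fail=8; on 'c' 8 → fail=9;  out ∅∪{2}={2}
  n18('ebce'): parent n17 fail=9; on 'e' 9→4→0 → fail=15;  out ∅∪{5}={5}
  n23('dbad'): parent n22 fail=1; on 'd' 1 → fail=2;  out ∅∪∅=∅
  n13('abbcc'): parent n12 fail=9; on 'c' 9→4→0 → fail=4;  out ∅∪∅=∅
  n19('ebced'): parent n18 fail=15; on 'd' 15→0 → fail=20;  out {4}∪∅={4}
  n24('dbadb'): parent n23 fail=2; on 'b' 2 → fail=25;  out {6}∪{7}={6,7}
  n14('abbcca'): parent n13 fail=4; on 'a' 4 → fail=5;  out {3}∪∅={3}

Text stream:
i=0 'd': node 0→20
i=1 'b': node 20→21
i=2 'a': node 21→22
i=3 'd': node 22→23
i=4 'b': node 23→24  → match P6@[0:4],P7@[2:4]
i=5 'c': node 24→9 (via fail)  → match P2@[4:5]
i=6 'a': node 9→5 (via fail)
i=7 'e': node 5→15 (via fail)  → match P5@[7:7]
i=8 'b': node 15→16
i=9 'b': node 16→8 (via fail)
i=10 'c': node 8→9  → match P2@[9:10]
i=11 'e': node 9→15 (via fail)  → match P5@[11:11]
i=12 'd': node 15→20 (via fail)
i=13 'b': node 20→21
i=14 'a': node 21→22
i=15 'd': node 22→23
i=16 'b': node 23→24  → match P6@[12:16],P7@[14:16]
i=17 'd': node 24→20 (via fail)
i=18 'a': node 20→1 (via fail)
i=19 'd': node 1→2
i=20 'b': node 2→25  → match P7@[18:20]
i=21 'a': node 25→22 (via fail)
i=22 'b': node 22→10 (via fail)
i=23 'b': node 10→11
i=24 'c': node 11→12  → match P2@[23:24]
i=25 'c': node 12→13
i=26 'a': node 13→14  → match P3@[21:26]
i=27 'c': node 14→4 (via fail)
i=28 'b': node 4→8 (via fail)
i=29 'e': node 8→15 (via fail)  → match P5@[29:29]
i=30 'b': node 15→16
i=31 'a': node 16→1 (via fail)
i=32 'c': node 1→4 (via fail)
i=33 'c': node 4→4 (via fail)
i=34 'a': node 4→5
i=35 'd': node 5→6
i=36 'c': node 6→7  → match P1@[33:36]
i=37 'a': node 7→5 (via fail)
i=38 'a': node 5→1 (via fail)
i=39 'b': node 1→10
i=40 'b': node 10→11
i=41 'c': node 11→12  → match P2@[40:41]
i=42 'c': node 12→13
i=43 'a': node 13→14  → match P3@[38:43]
i=44 'a': node 14→1 (via fail)
i=45 'c': node 1→4 (via fail)
i=46 'e': node 4→15 (via fail)  → match P5@[46:46]
i=47 'd': node 15→20 (via fail)
i=48 'c': node 20→4 (via fail)
i=49 'b': node 4→8 (via fail)
i=50 'b': node 8→8 (via fail)
i=51 'c': node 8→9  → match P2@[50:51]
i=52 'a': node 9→5 (via fail)
i=53 'd': node 5→6
i=54 'b': node 6→25 (via fail)  → match P7@[52:54]
i=55 'a': node 25→22 (via fail)
i=56 'd': node 22→23
i=57 'b': node 23→24  → match P6@[53:57],P7@[55:57]
i=58 'd': node 24→20 (via fail)
i=59 'a': node 20→1 (via fail)
i=60 'd': node 1→2
i=61 'd': node 2→3  → match P0@[59:61]
i=62 'a': node 3→1 (via fail)
i=63 'a': node 1→1 (via fail)
i=64 'd': node 1→2
i=65 'b': node 2→25  → match P7@[63:65]
i=66 'a': node 25→22 (via fail)
i=67 'd': node 22→23

Matches: [[4,6],[4,7],[5,2],[7,5],[10,2],[11,5],[16,6],[16,7],[20,7],[24,2],[26,3],[29,5],[36,1],[41,2],[43,3],[46,5],[51,2],[54,7],[57,6],[57,7],[61,0],[65,7]]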